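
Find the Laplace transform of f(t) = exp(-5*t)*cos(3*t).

(s + 5)/((s + 5)^2 + 9)

L{cos(3t)} = s/(s^2 + 9).
By the first shifting theorem, multiplying by e^(-5t) replaces s with s + 5.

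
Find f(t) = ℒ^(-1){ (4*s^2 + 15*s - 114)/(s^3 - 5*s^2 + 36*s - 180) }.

f(t) = exp(5*t) + 5*sin(6*t) + 3*cos(6*t)

Factor the denominator: s^3 - 5*s^2 + 36*s - 180 = (s - 5)*(s^2 + 36).
Partial fraction decomposition gives [1/(s - 5)] + [3*s/(s^2 + 36)] + [30/(s^2 + 36)].
Invert each term: 1/(s - 5) ↔ e^(5t); 3·s/(s^2 + 36) ↔ 3cos(6t); 5·6/(s^2 + 36) ↔ 5sin(6t).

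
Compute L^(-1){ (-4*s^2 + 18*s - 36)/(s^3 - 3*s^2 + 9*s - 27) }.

-exp(3*t) + 3*sin(3*t) - 3*cos(3*t)

Factor the denominator: s^3 - 3*s^2 + 9*s - 27 = (s - 3)*(s^2 + 9).
Partial fraction decomposition gives [-1/(s - 3)] + [-3*s/(s^2 + 9)] + [9/(s^2 + 9)].
Invert each term: -1/(s - 3) ↔ -e^(3t); -3·s/(s^2 + 9) ↔ -3cos(3t); 3·3/(s^2 + 9) ↔ 3sin(3t).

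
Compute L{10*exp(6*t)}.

10/(s - 6)

L{10} = 10/s.
By the first shifting theorem, multiplying by e^(6t) replaces s with s - 6.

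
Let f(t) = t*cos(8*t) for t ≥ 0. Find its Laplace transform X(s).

X(s) = (s - 8)*(s + 8)/(s^2 + 64)^2

L{cos(8t)} = s/(s^2 + 64).
Then apply L{t·g(t)} = -d/ds[G(s)] with G(s) = s/(s^2 + 64):
differentiating 1 time and applying the sign gives (s - 8)*(s + 8)/(s^2 + 64)^2.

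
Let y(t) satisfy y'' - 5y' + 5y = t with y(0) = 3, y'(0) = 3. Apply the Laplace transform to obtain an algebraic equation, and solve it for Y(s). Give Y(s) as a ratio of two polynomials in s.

Y(s) = (3*s^3 - 12*s^2 + 1)/(s^4 - 5*s^3 + 5*s^2)

Laplace-transform each side.
The derivative rules (L{y''} = s^2 Y - s·y(0) - y'(0) and L{y'} = sY - y(0), with y(0) = 3, y'(0) = 3) turn the left side into (s^2 - 5*s + 5)Y - (3*s - 12).
The right side is L{t} = s^(-2).
So (s^2 - 5*s + 5)Y = s^(-2) + (3*s - 12).
Isolate Y and clear denominators.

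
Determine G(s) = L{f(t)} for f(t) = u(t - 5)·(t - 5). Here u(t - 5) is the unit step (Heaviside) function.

G(s) = exp(-5*s)/s^2

By the second shifting theorem, L{u(t - c)·g(t - c)} = e^(-cs)·H(s) with c = 5 and H(s) = L{g(t)}.
L{t} = 1!/s^2 = 1/s^2.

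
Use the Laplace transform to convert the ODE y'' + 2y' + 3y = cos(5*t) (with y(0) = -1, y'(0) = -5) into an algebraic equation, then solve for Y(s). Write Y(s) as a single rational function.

Y(s) = (-s^3 - 7*s^2 - 24*s - 175)/(s^4 + 2*s^3 + 28*s^2 + 50*s + 75)

Transform both sides with L{·}.
Using L{y''} = s^2 Y - s·y(0) - y'(0) and L{y'} = sY - y(0), with y(0) = -1, y'(0) = -5, the left side becomes (s^2 + 2*s + 3)Y - (-s - 7).
The right side is L{cos(5*t)} = s/(s^2 + 25).
So (s^2 + 2*s + 3)Y = s/(s^2 + 25) + (-s - 7).
Solve for Y(s) and write it as one ratio of polynomials.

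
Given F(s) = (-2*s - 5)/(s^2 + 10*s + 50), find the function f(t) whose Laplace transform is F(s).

Complete the square in the denominator: s^2 + 10*s + 50 = (s + 5)^2 + 5^2.
Split the numerator to match: -2*s - 5 = -2·(s + 5) + 1·5.
Invert each term: -2·(s + 5)/((s + 5)^2 + 25) ↔ -2e^(-5t)cos(5t); 1·5/((s + 5)^2 + 25) ↔ e^(-5t)sin(5t).

f(t) = exp(-5*t)*sin(5*t) - 2*exp(-5*t)*cos(5*t)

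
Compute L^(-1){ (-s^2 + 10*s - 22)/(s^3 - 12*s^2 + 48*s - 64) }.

Factor the denominator: s^3 - 12*s^2 + 48*s - 64 = (s - 4)^3.
Partial fraction decomposition gives [-1/(s - 4)] + [2/(s - 4)^2] + [2/(s - 4)^3].
Invert each term: -1/(s - 4) ↔ -e^(4t); 2/(s - 4)^2 ↔ 2t·e^(4t); 2/(s - 4)^3 ↔ (1)t^2·e^(4t).

t^2*exp(4*t) + 2*t*exp(4*t) - exp(4*t)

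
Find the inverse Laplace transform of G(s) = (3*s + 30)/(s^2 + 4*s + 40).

4*exp(-2*t)*sin(6*t) + 3*exp(-2*t)*cos(6*t)

Complete the square in the denominator: s^2 + 4*s + 40 = (s + 2)^2 + 6^2.
Split the numerator to match: 3*s + 30 = 3·(s + 2) + 4·6.
Invert each term: 3·(s + 2)/((s + 2)^2 + 36) ↔ 3e^(-2t)cos(6t); 4·6/((s + 2)^2 + 36) ↔ 4e^(-2t)sin(6t).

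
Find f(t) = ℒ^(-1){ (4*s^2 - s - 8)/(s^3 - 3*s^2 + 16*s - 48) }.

Factor the denominator: s^3 - 3*s^2 + 16*s - 48 = (s - 3)*(s^2 + 16).
Partial fraction decomposition gives [1/(s - 3)] + [3*s/(s^2 + 16)] + [8/(s^2 + 16)].
Invert each term: 1/(s - 3) ↔ e^(3t); 3·s/(s^2 + 16) ↔ 3cos(4t); 2·4/(s^2 + 16) ↔ 2sin(4t).

f(t) = exp(3*t) + 2*sin(4*t) + 3*cos(4*t)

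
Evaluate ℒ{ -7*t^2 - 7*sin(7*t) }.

-49/(s^2 + 49) - 14/s^3

Apply the Laplace transform termwise.
(-7)·[L{sin(7t)} = 7/(s^2 + 49)]; (-7)·[L{t^2} = 2!/s^3 = 2/s^3].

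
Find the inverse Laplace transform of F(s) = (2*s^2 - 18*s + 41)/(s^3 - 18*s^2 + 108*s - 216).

5*t^2*exp(6*t)/2 + 6*t*exp(6*t) + 2*exp(6*t)

Factor the denominator: s^3 - 18*s^2 + 108*s - 216 = (s - 6)^3.
Partial fraction decomposition gives [2/(s - 6)] + [6/(s - 6)^2] + [5/(s - 6)^3].
Invert each term: 2/(s - 6) ↔ 2e^(6t); 6/(s - 6)^2 ↔ 6t·e^(6t); 5/(s - 6)^3 ↔ (5/2)t^2·e^(6t).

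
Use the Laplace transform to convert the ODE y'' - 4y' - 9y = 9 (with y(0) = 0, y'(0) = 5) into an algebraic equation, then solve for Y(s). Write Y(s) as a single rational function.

Y(s) = (5*s + 9)/(s^3 - 4*s^2 - 9*s)

Apply the Laplace transform to the equation.
The derivative rules (L{y''} = s^2 Y - s·y(0) - y'(0) and L{y'} = sY - y(0), with y(0) = 0, y'(0) = 5) turn the left side into (s^2 - 4*s - 9)Y - (5).
The right side is L{9} = 9/s.
So (s^2 - 4*s - 9)Y = 9/s + (5).
Solve for Y(s) and write it as one ratio of polynomials.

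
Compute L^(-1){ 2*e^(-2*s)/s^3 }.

The factor e^(-2s) signals a time shift by c = 2 (second shifting theorem).
L{t^2} = 2!/s^3 = 2/s^3, so L^-1{2/s^3} = t^2.
Hence the inverse is u(t - 2) times that function evaluated at t - 2.

Heaviside(t - 2)*((t - 2)^2)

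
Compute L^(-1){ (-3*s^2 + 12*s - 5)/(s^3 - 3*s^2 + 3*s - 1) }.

2*t^2*exp(t) + 6*t*exp(t) - 3*exp(t)

Factor the denominator: s^3 - 3*s^2 + 3*s - 1 = (s - 1)^3.
Partial fraction decomposition gives [-3/(s - 1)] + [6/(s - 1)^2] + [4/(s - 1)^3].
Invert each term: -3/(s - 1) ↔ -3e^(t); 6/(s - 1)^2 ↔ 6t·e^(t); 4/(s - 1)^3 ↔ (2)t^2·e^(t).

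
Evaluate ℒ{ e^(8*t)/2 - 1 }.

The transform is linear, so treat each term independently.
L{-1} = -1/s; (1/2)·[L{e^(8t)} = 1/(s - 8)].

1/(2*(s - 8)) - 1/s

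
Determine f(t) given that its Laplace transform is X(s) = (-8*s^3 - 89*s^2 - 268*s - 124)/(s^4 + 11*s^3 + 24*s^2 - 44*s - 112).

f(t) = -5*exp(2*t) - 3*exp(-2*t) + exp(-4*t) - exp(-7*t)

Factor the denominator: s^4 + 11*s^3 + 24*s^2 - 44*s - 112 = (s - 2)*(s + 2)*(s + 4)*(s + 7).
Partial fraction decomposition gives [-1/(s + 7)] + [-3/(s + 2)] + [-5/(s - 2)] + [1/(s + 4)].
Invert each term: -1/(s + 7) ↔ -e^(-7t); -3/(s + 2) ↔ -3e^(-2t); -5/(s - 2) ↔ -5e^(2t); 1/(s + 4) ↔ e^(-4t).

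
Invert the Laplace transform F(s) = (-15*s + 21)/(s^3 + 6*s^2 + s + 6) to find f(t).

Factor the denominator: s^3 + 6*s^2 + s + 6 = (s + 6)*(s^2 + 1).
Partial fraction decomposition gives [3/(s + 6)] + [-3*s/(s^2 + 1)] + [3/(s^2 + 1)].
Invert each term: 3/(s + 6) ↔ 3e^(-6t); -3·s/(s^2 + 1) ↔ -3cos(t); 3·1/(s^2 + 1) ↔ 3sin(t).

f(t) = 3*sin(t) - 3*cos(t) + 3*exp(-6*t)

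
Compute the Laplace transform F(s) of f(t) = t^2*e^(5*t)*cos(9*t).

F(s) = 2*(s - 5)*(s^2 - 10*s - 218)/(s^2 - 10*s + 106)^3

L{cos(9t)} = s/(s^2 + 81).
Multiplying by e^(5t) shifts s → s - 5, so L{e^(5*t)*cos(9*t)} = (s - 5)/((s - 5)^2 + 81).
Then apply L{t^2·g(t)} = (-1)^2 d^2/ds^2[G(s)] with G(s) = (s - 5)/((s - 5)^2 + 81):
differentiating 2 times and applying the sign gives 2*(s - 5)*(s^2 - 10*s - 218)/(s^2 - 10*s + 106)^3.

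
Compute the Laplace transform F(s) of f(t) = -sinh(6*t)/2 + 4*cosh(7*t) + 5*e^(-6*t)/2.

F(s) = 4*s/(s^2 - 49) - 3/(s^2 - 36) + 5/(2*(s + 6))

By linearity of the Laplace transform, transform each term separately.
(4)·[L{cosh(7t)} = s/(s^2 - 49)]; (-1/2)·[L{sinh(6t)} = 6/(s^2 - 36)]; (5/2)·[L{e^(-6t)} = 1/(s + 6)].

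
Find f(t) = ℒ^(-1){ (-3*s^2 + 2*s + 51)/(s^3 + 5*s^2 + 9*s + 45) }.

f(t) = 4*sin(3*t) - 2*cos(3*t) - exp(-5*t)

Factor the denominator: s^3 + 5*s^2 + 9*s + 45 = (s + 5)*(s^2 + 9).
Partial fraction decomposition gives [-1/(s + 5)] + [-2*s/(s^2 + 9)] + [12/(s^2 + 9)].
Invert each term: -1/(s + 5) ↔ -e^(-5t); -2·s/(s^2 + 9) ↔ -2cos(3t); 4·3/(s^2 + 9) ↔ 4sin(3t).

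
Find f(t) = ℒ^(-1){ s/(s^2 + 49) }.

f(t) = cos(7*t)

Since L{cos(7t)} = s/(s^2 + 49), the inverse is cos(7*t).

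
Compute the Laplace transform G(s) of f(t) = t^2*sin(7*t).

L{sin(7t)} = 7/(s^2 + 49).
Then apply L{t^2·g(t)} = (-1)^2 d^2/ds^2[H(s)] with H(s) = 7/(s^2 + 49):
differentiating 2 times and applying the sign gives 14*(3*s^2 - 49)/(s^2 + 49)^3.

G(s) = 14*(3*s^2 - 49)/(s^2 + 49)^3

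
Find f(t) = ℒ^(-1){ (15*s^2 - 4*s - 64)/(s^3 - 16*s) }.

f(t) = 5*exp(4*t) + 4 + 6*exp(-4*t)

Factor the denominator: s^3 - 16*s = s*(s - 4)*(s + 4).
Partial fraction decomposition gives [6/(s + 4)] + [5/(s - 4)] + [4/s].
Invert each term: 6/(s + 4) ↔ 6e^(-4t); 5/(s - 4) ↔ 5e^(4t); 4/(s - 0) ↔ 4e^(0t).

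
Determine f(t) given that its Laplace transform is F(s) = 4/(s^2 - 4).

f(t) = 2*sinh(2*t)

Since L{sinh(2t)} = 2/(s^2 - 4), the inverse is sinh(2*t), scaled by 2.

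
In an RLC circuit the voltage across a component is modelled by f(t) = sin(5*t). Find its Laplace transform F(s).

F(s) = 5/(s^2 + 25)

L{sin(5t)} = 5/(s^2 + 25).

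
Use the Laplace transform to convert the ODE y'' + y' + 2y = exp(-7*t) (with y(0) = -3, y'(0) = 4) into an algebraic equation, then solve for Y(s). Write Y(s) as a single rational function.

Y(s) = (-3*s^2 - 20*s + 8)/(s^3 + 8*s^2 + 9*s + 14)

Laplace-transform each side.
With L{y''} = s^2 Y - s·y(0) - y'(0) and L{y'} = sY - y(0), with y(0) = -3, y'(0) = 4: the LHS transforms to (s^2 + s + 2)Y - (-3*s + 1).
The right side is L{exp(-7*t)} = 1/(s + 7).
So (s^2 + s + 2)Y = 1/(s + 7) + (-3*s + 1).
Isolate Y and clear denominators.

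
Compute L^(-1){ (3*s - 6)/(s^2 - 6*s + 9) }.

Factor the denominator: s^2 - 6*s + 9 = (s - 3)^2.
Partial fraction decomposition gives [3/(s - 3)] + [3/(s - 3)^2].
Invert each term: 3/(s - 3) ↔ 3e^(3t); 3/(s - 3)^2 ↔ 3t·e^(3t).

3*t*exp(3*t) + 3*exp(3*t)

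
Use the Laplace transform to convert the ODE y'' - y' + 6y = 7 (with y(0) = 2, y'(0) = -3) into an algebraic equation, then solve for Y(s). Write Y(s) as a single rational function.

Laplace-transform each side.
With L{y''} = s^2 Y - s·y(0) - y'(0) and L{y'} = sY - y(0), with y(0) = 2, y'(0) = -3: the LHS transforms to (s^2 - s + 6)Y - (2*s - 5).
The right side is L{7} = 7/s.
So (s^2 - s + 6)Y = 7/s + (2*s - 5).
Divide through and combine into a single rational function.

Y(s) = (2*s^2 - 5*s + 7)/(s^3 - s^2 + 6*s)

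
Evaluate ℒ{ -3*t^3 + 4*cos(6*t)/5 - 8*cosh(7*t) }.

4*s/(5*(s^2 + 36)) - 8*s/(s^2 - 49) - 18/s^4

By linearity of the Laplace transform, transform each term separately.
(-8)·[L{cosh(7t)} = s/(s^2 - 49)]; (-3)·[L{t^3} = 3!/s^4 = 6/s^4]; (4/5)·[L{cos(6t)} = s/(s^2 + 36)].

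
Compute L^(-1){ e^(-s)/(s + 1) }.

Heaviside(t - 1)*(exp(-t + 1))

The factor e^(-s) signals a time shift by c = 1 (second shifting theorem).
L{e^(-t)} = 1/(s + 1), so L^-1{1/(s + 1)} = e^(-t).
Hence the inverse is u(t - 1) times that function evaluated at t - 1.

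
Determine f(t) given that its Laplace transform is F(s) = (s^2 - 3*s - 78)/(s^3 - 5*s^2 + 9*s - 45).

Factor the denominator: s^3 - 5*s^2 + 9*s - 45 = (s - 5)*(s^2 + 9).
Partial fraction decomposition gives [-2/(s - 5)] + [3*s/(s^2 + 9)] + [12/(s^2 + 9)].
Invert each term: -2/(s - 5) ↔ -2e^(5t); 3·s/(s^2 + 9) ↔ 3cos(3t); 4·3/(s^2 + 9) ↔ 4sin(3t).

f(t) = -2*exp(5*t) + 4*sin(3*t) + 3*cos(3*t)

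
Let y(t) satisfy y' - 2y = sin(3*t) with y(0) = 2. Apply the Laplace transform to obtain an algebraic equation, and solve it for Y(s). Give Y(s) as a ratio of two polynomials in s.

Take the Laplace transform of both sides.
With L{y'} = sY - y(0) = sY - 2: the LHS transforms to (s - 2)Y - (2).
The right side is L{sin(3*t)} = 3/(s^2 + 9).
So (s - 2)Y = 3/(s^2 + 9) + (2).
Divide through and combine into a single rational function.

Y(s) = (2*s^2 + 21)/(s^3 - 2*s^2 + 9*s - 18)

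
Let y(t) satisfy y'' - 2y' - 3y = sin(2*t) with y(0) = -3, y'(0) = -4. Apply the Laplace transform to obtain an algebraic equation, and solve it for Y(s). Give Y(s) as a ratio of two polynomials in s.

Take the Laplace transform of both sides.
With L{y''} = s^2 Y - s·y(0) - y'(0) and L{y'} = sY - y(0), with y(0) = -3, y'(0) = -4: the LHS transforms to (s^2 - 2*s - 3)Y - (-3*s + 2).
The right side is L{sin(2*t)} = 2/(s^2 + 4).
So (s^2 - 2*s - 3)Y = 2/(s^2 + 4) + (-3*s + 2).
Isolate Y and clear denominators.

Y(s) = (-3*s^3 + 2*s^2 - 12*s + 10)/(s^4 - 2*s^3 + s^2 - 8*s - 12)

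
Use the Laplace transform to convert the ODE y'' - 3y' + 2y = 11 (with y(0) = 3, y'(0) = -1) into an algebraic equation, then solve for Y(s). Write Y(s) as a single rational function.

Transform both sides with L{·}.
Using L{y''} = s^2 Y - s·y(0) - y'(0) and L{y'} = sY - y(0), with y(0) = 3, y'(0) = -1, the left side becomes (s^2 - 3*s + 2)Y - (3*s - 10).
The right side is L{11} = 11/s.
So (s^2 - 3*s + 2)Y = 11/s + (3*s - 10).
Solve for Y(s) and write it as one ratio of polynomials.

Y(s) = (3*s^2 - 10*s + 11)/(s^3 - 3*s^2 + 2*s)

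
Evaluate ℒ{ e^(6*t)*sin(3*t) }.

L{sin(3t)} = 3/(s^2 + 9).
By the first shifting theorem, multiplying by e^(6t) replaces s with s - 6.

3/((s - 6)^2 + 9)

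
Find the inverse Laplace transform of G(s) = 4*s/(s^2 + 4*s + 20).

-2*exp(-2*t)*sin(4*t) + 4*exp(-2*t)*cos(4*t)

Complete the square in the denominator: s^2 + 4*s + 20 = (s + 2)^2 + 4^2.
Split the numerator to match: 4*s = 4·(s + 2) - 2·4.
Invert each term: 4·(s + 2)/((s + 2)^2 + 16) ↔ 4e^(-2t)cos(4t); -2·4/((s + 2)^2 + 16) ↔ -2e^(-2t)sin(4t).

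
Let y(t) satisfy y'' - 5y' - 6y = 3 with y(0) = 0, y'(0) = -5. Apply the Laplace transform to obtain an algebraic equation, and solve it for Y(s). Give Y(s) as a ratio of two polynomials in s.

Take the Laplace transform of both sides.
Using L{y''} = s^2 Y - s·y(0) - y'(0) and L{y'} = sY - y(0), with y(0) = 0, y'(0) = -5, the left side becomes (s^2 - 5*s - 6)Y - (-5).
The right side is L{3} = 3/s.
So (s^2 - 5*s - 6)Y = 3/s + (-5).
Solve for Y(s) and write it as one ratio of polynomials.

Y(s) = (-5*s + 3)/(s^3 - 5*s^2 - 6*s)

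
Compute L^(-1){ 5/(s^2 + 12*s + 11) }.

Rewrite the denominator: s^2 + 12*s + 11 = (s + 6)^2 - 25.
The form in (s + 6) signals a first-shifting-theorem factor e^(-6t).
Since L{sinh(5t)} = 5/(s^2 - 25), the inverse is exp(-6*t)*sinh(5*t).

exp(-6*t)*sinh(5*t)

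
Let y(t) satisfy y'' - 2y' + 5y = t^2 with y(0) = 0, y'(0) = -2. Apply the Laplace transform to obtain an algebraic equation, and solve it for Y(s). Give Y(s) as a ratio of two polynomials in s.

Apply the Laplace transform to the equation.
Using L{y''} = s^2 Y - s·y(0) - y'(0) and L{y'} = sY - y(0), with y(0) = 0, y'(0) = -2, the left side becomes (s^2 - 2*s + 5)Y - (-2).
The right side is L{t^2} = 2/s^3.
So (s^2 - 2*s + 5)Y = 2/s^3 + (-2).
Divide through and combine into a single rational function.

Y(s) = (-2*s^3 + 2)/(s^5 - 2*s^4 + 5*s^3)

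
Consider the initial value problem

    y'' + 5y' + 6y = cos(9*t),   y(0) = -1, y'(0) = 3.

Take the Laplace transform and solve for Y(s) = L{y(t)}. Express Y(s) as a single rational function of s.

Take the Laplace transform of both sides.
With L{y''} = s^2 Y - s·y(0) - y'(0) and L{y'} = sY - y(0), with y(0) = -1, y'(0) = 3: the LHS transforms to (s^2 + 5*s + 6)Y - (-s - 2).
The right side is L{cos(9*t)} = s/(s^2 + 81).
So (s^2 + 5*s + 6)Y = s/(s^2 + 81) + (-s - 2).
Isolate Y and clear denominators.

Y(s) = (-s^3 - 2*s^2 - 80*s - 162)/(s^4 + 5*s^3 + 87*s^2 + 405*s + 486)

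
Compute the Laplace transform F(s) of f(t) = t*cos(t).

L{cos(t)} = s/(s^2 + 1).
Then apply L{t·g(t)} = -d/ds[G(s)] with G(s) = s/(s^2 + 1):
differentiating 1 time and applying the sign gives (s - 1)*(s + 1)/(s^2 + 1)^2.

F(s) = (s - 1)*(s + 1)/(s^2 + 1)^2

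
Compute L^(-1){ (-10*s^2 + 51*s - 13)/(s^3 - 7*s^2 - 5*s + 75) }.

-t*exp(5*t) - 6*exp(5*t) - 4*exp(-3*t)

Factor the denominator: s^3 - 7*s^2 - 5*s + 75 = (s - 5)^2*(s + 3).
Partial fraction decomposition gives [-6/(s - 5)] + [-1/(s - 5)^2] + [-4/(s + 3)].
Invert each term: -6/(s - 5) ↔ -6e^(5t); -1/(s - 5)^2 ↔ -t·e^(5t); -4/(s + 3) ↔ -4e^(-3t).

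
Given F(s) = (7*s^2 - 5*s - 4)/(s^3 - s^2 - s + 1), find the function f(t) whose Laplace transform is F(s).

f(t) = -t*exp(t) + 5*exp(t) + 2*exp(-t)

Factor the denominator: s^3 - s^2 - s + 1 = (s - 1)^2*(s + 1).
Partial fraction decomposition gives [5/(s - 1)] + [-1/(s - 1)^2] + [2/(s + 1)].
Invert each term: 5/(s - 1) ↔ 5e^(t); -1/(s - 1)^2 ↔ -t·e^(t); 2/(s + 1) ↔ 2e^(-t).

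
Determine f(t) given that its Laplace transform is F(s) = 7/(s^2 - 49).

f(t) = sinh(7*t)

Since L{sinh(7t)} = 7/(s^2 - 49), the inverse is sinh(7*t).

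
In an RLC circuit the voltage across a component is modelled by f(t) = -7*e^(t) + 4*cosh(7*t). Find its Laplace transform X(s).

The transform is linear, so treat each term independently.
(4)·[L{cosh(7t)} = s/(s^2 - 49)]; (-7)·[L{e^(t)} = 1/(s - 1)].

X(s) = 4*s/(s^2 - 49) - 7/(s - 1)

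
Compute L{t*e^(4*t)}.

L{e^(4t)} = 1/(s - 4).
Then apply L{t·g(t)} = -d/ds[H(s)] with H(s) = 1/(s - 4):
differentiating 1 time and applying the sign gives (s - 4)^(-2).

(s - 4)^(-2)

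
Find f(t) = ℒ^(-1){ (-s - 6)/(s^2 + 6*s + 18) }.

f(t) = -exp(-3*t)*sin(3*t) - exp(-3*t)*cos(3*t)

Complete the square in the denominator: s^2 + 6*s + 18 = (s + 3)^2 + 3^2.
Split the numerator to match: -s - 6 = -1·(s + 3) - 1·3.
Invert each term: -1·(s + 3)/((s + 3)^2 + 9) ↔ -e^(-3t)cos(3t); -1·3/((s + 3)^2 + 9) ↔ -e^(-3t)sin(3t).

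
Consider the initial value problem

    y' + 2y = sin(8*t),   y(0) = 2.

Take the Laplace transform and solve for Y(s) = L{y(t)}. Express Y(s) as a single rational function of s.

Transform both sides with L{·}.
Using L{y'} = sY - y(0) = sY - 2, the left side becomes (s + 2)Y - (2).
The right side is L{sin(8*t)} = 8/(s^2 + 64).
So (s + 2)Y = 8/(s^2 + 64) + (2).
Divide through and combine into a single rational function.

Y(s) = (2*s^2 + 136)/(s^3 + 2*s^2 + 64*s + 128)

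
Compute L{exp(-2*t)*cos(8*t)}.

(s + 2)/((s + 2)^2 + 64)

L{cos(8t)} = s/(s^2 + 64).
By the first shifting theorem, multiplying by e^(-2t) replaces s with s + 2.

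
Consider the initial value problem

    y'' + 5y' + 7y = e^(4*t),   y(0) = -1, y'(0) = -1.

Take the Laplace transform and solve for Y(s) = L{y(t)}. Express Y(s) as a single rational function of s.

Laplace-transform each side.
The derivative rules (L{y''} = s^2 Y - s·y(0) - y'(0) and L{y'} = sY - y(0), with y(0) = -1, y'(0) = -1) turn the left side into (s^2 + 5*s + 7)Y - (-s - 6).
The right side is L{e^(4*t)} = 1/(s - 4).
So (s^2 + 5*s + 7)Y = 1/(s - 4) + (-s - 6).
Isolate Y and clear denominators.

Y(s) = (-s^2 - 2*s + 25)/(s^3 + s^2 - 13*s - 28)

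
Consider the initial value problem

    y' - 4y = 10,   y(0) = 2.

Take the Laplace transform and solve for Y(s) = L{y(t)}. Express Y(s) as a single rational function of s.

Y(s) = (2*s + 10)/(s^2 - 4*s)

Transform both sides with L{·}.
The derivative rules (L{y'} = sY - y(0) = sY - 2) turn the left side into (s - 4)Y - (2).
The right side is L{10} = 10/s.
So (s - 4)Y = 10/s + (2).
Solve for Y(s) and write it as one ratio of polynomials.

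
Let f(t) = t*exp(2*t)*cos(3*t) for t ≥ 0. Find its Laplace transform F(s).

F(s) = (s - 5)*(s + 1)/(s^2 - 4*s + 13)^2

L{cos(3t)} = s/(s^2 + 9).
Multiplying by e^(2t) shifts s → s - 2, so L{exp(2*t)*cos(3*t)} = (s - 2)/((s - 2)^2 + 9).
Then apply L{t·g(t)} = -d/ds[G(s)] with G(s) = (s - 2)/((s - 2)^2 + 9):
differentiating 1 time and applying the sign gives (s - 5)*(s + 1)/(s^2 - 4*s + 13)^2.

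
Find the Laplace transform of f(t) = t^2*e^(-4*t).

L{e^(-4t)} = 1/(s + 4).
Then apply L{t^2·g(t)} = (-1)^2 d^2/ds^2[G(s)] with G(s) = 1/(s + 4):
differentiating 2 times and applying the sign gives 2/(s + 4)^3.

2/(s + 4)^3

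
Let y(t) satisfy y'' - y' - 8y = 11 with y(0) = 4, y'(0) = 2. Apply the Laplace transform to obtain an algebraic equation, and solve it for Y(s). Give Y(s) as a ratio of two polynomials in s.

Apply the Laplace transform to the equation.
The derivative rules (L{y''} = s^2 Y - s·y(0) - y'(0) and L{y'} = sY - y(0), with y(0) = 4, y'(0) = 2) turn the left side into (s^2 - s - 8)Y - (4*s - 2).
The right side is L{11} = 11/s.
So (s^2 - s - 8)Y = 11/s + (4*s - 2).
Divide through and combine into a single rational function.

Y(s) = (4*s^2 - 2*s + 11)/(s^3 - s^2 - 8*s)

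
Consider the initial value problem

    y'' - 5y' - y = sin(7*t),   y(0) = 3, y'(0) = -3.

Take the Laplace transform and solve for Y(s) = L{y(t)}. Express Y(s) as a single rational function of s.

Laplace-transform each side.
With L{y''} = s^2 Y - s·y(0) - y'(0) and L{y'} = sY - y(0), with y(0) = 3, y'(0) = -3: the LHS transforms to (s^2 - 5*s - 1)Y - (3*s - 18).
The right side is L{sin(7*t)} = 7/(s^2 + 49).
So (s^2 - 5*s - 1)Y = 7/(s^2 + 49) + (3*s - 18).
Divide through and combine into a single rational function.

Y(s) = (3*s^3 - 18*s^2 + 147*s - 875)/(s^4 - 5*s^3 + 48*s^2 - 245*s - 49)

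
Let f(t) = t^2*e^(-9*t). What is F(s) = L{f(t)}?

L{e^(-9t)} = 1/(s + 9).
Then apply L{t^2·g(t)} = (-1)^2 d^2/ds^2[G(s)] with G(s) = 1/(s + 9):
differentiating 2 times and applying the sign gives 2/(s + 9)^3.

F(s) = 2/(s + 9)^3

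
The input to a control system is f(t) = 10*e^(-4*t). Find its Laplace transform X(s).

X(s) = 10/(s + 4)

L{10} = 10/s.
By the first shifting theorem, multiplying by e^(-4t) replaces s with s + 4.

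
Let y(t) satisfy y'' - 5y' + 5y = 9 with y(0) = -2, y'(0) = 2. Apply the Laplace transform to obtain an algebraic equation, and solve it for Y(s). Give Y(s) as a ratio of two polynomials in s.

Transform both sides with L{·}.
The derivative rules (L{y''} = s^2 Y - s·y(0) - y'(0) and L{y'} = sY - y(0), with y(0) = -2, y'(0) = 2) turn the left side into (s^2 - 5*s + 5)Y - (-2*s + 12).
The right side is L{9} = 9/s.
So (s^2 - 5*s + 5)Y = 9/s + (-2*s + 12).
Isolate Y and clear denominators.

Y(s) = (-2*s^2 + 12*s + 9)/(s^3 - 5*s^2 + 5*s)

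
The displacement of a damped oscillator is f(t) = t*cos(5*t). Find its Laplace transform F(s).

F(s) = (s - 5)*(s + 5)/(s^2 + 25)^2

L{cos(5t)} = s/(s^2 + 25).
Then apply L{t·g(t)} = -d/ds[G(s)] with G(s) = s/(s^2 + 25):
differentiating 1 time and applying the sign gives (s - 5)*(s + 5)/(s^2 + 25)^2.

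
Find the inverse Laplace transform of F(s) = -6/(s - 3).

-6*exp(3*t)

Since L{e^(3t)} = 1/(s - 3), the inverse is exp(3*t), scaled by -6.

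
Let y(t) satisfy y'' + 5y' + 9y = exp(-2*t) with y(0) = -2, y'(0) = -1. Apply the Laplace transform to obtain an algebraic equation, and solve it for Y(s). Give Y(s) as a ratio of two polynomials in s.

Y(s) = (-2*s^2 - 15*s - 21)/(s^3 + 7*s^2 + 19*s + 18)

Laplace-transform each side.
The derivative rules (L{y''} = s^2 Y - s·y(0) - y'(0) and L{y'} = sY - y(0), with y(0) = -2, y'(0) = -1) turn the left side into (s^2 + 5*s + 9)Y - (-2*s - 11).
The right side is L{exp(-2*t)} = 1/(s + 2).
So (s^2 + 5*s + 9)Y = 1/(s + 2) + (-2*s - 11).
Isolate Y and clear denominators.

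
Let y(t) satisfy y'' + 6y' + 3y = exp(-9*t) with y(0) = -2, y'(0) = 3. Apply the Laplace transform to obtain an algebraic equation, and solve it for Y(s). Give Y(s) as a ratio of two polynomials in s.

Laplace-transform each side.
The derivative rules (L{y''} = s^2 Y - s·y(0) - y'(0) and L{y'} = sY - y(0), with y(0) = -2, y'(0) = 3) turn the left side into (s^2 + 6*s + 3)Y - (-2*s - 9).
The right side is L{exp(-9*t)} = 1/(s + 9).
So (s^2 + 6*s + 3)Y = 1/(s + 9) + (-2*s - 9).
Divide through and combine into a single rational function.

Y(s) = (-2*s^2 - 27*s - 80)/(s^3 + 15*s^2 + 57*s + 27)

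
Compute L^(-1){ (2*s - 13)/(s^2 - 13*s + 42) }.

Factor the denominator: s^2 - 13*s + 42 = (s - 7)*(s - 6).
Partial fraction decomposition gives [1/(s - 7)] + [1/(s - 6)].
Invert each term: 1/(s - 7) ↔ e^(7t); 1/(s - 6) ↔ e^(6t).

exp(7*t) + exp(6*t)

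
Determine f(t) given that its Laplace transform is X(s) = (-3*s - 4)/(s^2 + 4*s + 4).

Factor the denominator: s^2 + 4*s + 4 = (s + 2)^2.
Partial fraction decomposition gives [-3/(s + 2)] + [2/(s + 2)^2].
Invert each term: -3/(s + 2) ↔ -3e^(-2t); 2/(s + 2)^2 ↔ 2t·e^(-2t).

f(t) = 2*t*exp(-2*t) - 3*exp(-2*t)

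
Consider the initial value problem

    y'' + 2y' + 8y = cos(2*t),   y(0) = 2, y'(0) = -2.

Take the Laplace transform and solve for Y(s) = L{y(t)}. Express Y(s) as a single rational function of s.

Y(s) = (2*s^3 + 2*s^2 + 9*s + 8)/(s^4 + 2*s^3 + 12*s^2 + 8*s + 32)

Take the Laplace transform of both sides.
With L{y''} = s^2 Y - s·y(0) - y'(0) and L{y'} = sY - y(0), with y(0) = 2, y'(0) = -2: the LHS transforms to (s^2 + 2*s + 8)Y - (2*s + 2).
The right side is L{cos(2*t)} = s/(s^2 + 4).
So (s^2 + 2*s + 8)Y = s/(s^2 + 4) + (2*s + 2).
Divide through and combine into a single rational function.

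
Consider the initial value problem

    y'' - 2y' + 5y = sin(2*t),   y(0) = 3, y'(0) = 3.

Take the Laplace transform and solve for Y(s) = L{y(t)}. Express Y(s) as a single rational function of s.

Transform both sides with L{·}.
Using L{y''} = s^2 Y - s·y(0) - y'(0) and L{y'} = sY - y(0), with y(0) = 3, y'(0) = 3, the left side becomes (s^2 - 2*s + 5)Y - (3*s - 3).
The right side is L{sin(2*t)} = 2/(s^2 + 4).
So (s^2 - 2*s + 5)Y = 2/(s^2 + 4) + (3*s - 3).
Isolate Y and clear denominators.

Y(s) = (3*s^3 - 3*s^2 + 12*s - 10)/(s^4 - 2*s^3 + 9*s^2 - 8*s + 20)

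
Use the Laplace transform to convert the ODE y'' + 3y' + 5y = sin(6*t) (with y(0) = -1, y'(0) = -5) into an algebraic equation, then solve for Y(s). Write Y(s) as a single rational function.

Y(s) = (-s^3 - 8*s^2 - 36*s - 282)/(s^4 + 3*s^3 + 41*s^2 + 108*s + 180)

Take the Laplace transform of both sides.
Using L{y''} = s^2 Y - s·y(0) - y'(0) and L{y'} = sY - y(0), with y(0) = -1, y'(0) = -5, the left side becomes (s^2 + 3*s + 5)Y - (-s - 8).
The right side is L{sin(6*t)} = 6/(s^2 + 36).
So (s^2 + 3*s + 5)Y = 6/(s^2 + 36) + (-s - 8).
Isolate Y and clear denominators.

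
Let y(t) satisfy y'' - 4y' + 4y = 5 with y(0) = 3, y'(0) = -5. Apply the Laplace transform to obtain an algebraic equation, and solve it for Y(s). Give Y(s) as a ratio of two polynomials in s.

Transform both sides with L{·}.
The derivative rules (L{y''} = s^2 Y - s·y(0) - y'(0) and L{y'} = sY - y(0), with y(0) = 3, y'(0) = -5) turn the left side into (s^2 - 4*s + 4)Y - (3*s - 17).
The right side is L{5} = 5/s.
So (s^2 - 4*s + 4)Y = 5/s + (3*s - 17).
Divide through and combine into a single rational function.

Y(s) = (3*s^2 - 17*s + 5)/(s^3 - 4*s^2 + 4*s)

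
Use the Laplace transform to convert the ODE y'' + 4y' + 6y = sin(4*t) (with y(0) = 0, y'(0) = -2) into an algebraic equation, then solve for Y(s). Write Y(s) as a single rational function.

Y(s) = (-2*s^2 - 28)/(s^4 + 4*s^3 + 22*s^2 + 64*s + 96)

Laplace-transform each side.
With L{y''} = s^2 Y - s·y(0) - y'(0) and L{y'} = sY - y(0), with y(0) = 0, y'(0) = -2: the LHS transforms to (s^2 + 4*s + 6)Y - (-2).
The right side is L{sin(4*t)} = 4/(s^2 + 16).
So (s^2 + 4*s + 6)Y = 4/(s^2 + 16) + (-2).
Solve for Y(s) and write it as one ratio of polynomials.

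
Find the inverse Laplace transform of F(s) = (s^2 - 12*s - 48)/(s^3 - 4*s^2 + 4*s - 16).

Factor the denominator: s^3 - 4*s^2 + 4*s - 16 = (s - 4)*(s^2 + 4).
Partial fraction decomposition gives [-4/(s - 4)] + [5*s/(s^2 + 4)] + [8/(s^2 + 4)].
Invert each term: -4/(s - 4) ↔ -4e^(4t); 5·s/(s^2 + 4) ↔ 5cos(2t); 4·2/(s^2 + 4) ↔ 4sin(2t).

-4*exp(4*t) + 4*sin(2*t) + 5*cos(2*t)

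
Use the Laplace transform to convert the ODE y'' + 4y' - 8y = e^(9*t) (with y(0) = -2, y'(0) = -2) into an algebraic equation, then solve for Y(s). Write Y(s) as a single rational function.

Transform both sides with L{·}.
Using L{y''} = s^2 Y - s·y(0) - y'(0) and L{y'} = sY - y(0), with y(0) = -2, y'(0) = -2, the left side becomes (s^2 + 4*s - 8)Y - (-2*s - 10).
The right side is L{e^(9*t)} = 1/(s - 9).
So (s^2 + 4*s - 8)Y = 1/(s - 9) + (-2*s - 10).
Solve for Y(s) and write it as one ratio of polynomials.

Y(s) = (-2*s^2 + 8*s + 91)/(s^3 - 5*s^2 - 44*s + 72)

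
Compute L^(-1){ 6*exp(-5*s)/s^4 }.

The factor e^(-5s) signals a time shift by c = 5 (second shifting theorem).
L{t^3} = 3!/s^4 = 6/s^4, so L^-1{6/s^4} = t^3.
Hence the inverse is u(t - 5) times that function evaluated at t - 5.

Heaviside(t - 5)*((t - 5)^3)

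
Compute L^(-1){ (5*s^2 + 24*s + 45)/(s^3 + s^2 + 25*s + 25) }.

Factor the denominator: s^3 + s^2 + 25*s + 25 = (s + 1)*(s^2 + 25).
Partial fraction decomposition gives [1/(s + 1)] + [4*s/(s^2 + 25)] + [20/(s^2 + 25)].
Invert each term: 1/(s + 1) ↔ e^(-t); 4·s/(s^2 + 25) ↔ 4cos(5t); 4·5/(s^2 + 25) ↔ 4sin(5t).

4*sin(5*t) + 4*cos(5*t) + exp(-t)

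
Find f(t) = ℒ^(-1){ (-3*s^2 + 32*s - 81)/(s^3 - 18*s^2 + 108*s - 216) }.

f(t) = 3*t^2*exp(6*t)/2 - 4*t*exp(6*t) - 3*exp(6*t)

Factor the denominator: s^3 - 18*s^2 + 108*s - 216 = (s - 6)^3.
Partial fraction decomposition gives [-3/(s - 6)] + [-4/(s - 6)^2] + [3/(s - 6)^3].
Invert each term: -3/(s - 6) ↔ -3e^(6t); -4/(s - 6)^2 ↔ -4t·e^(6t); 3/(s - 6)^3 ↔ (3/2)t^2·e^(6t).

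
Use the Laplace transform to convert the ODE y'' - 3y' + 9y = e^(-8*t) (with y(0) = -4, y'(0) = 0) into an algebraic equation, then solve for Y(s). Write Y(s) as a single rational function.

Y(s) = (-4*s^2 - 20*s + 97)/(s^3 + 5*s^2 - 15*s + 72)

Laplace-transform each side.
The derivative rules (L{y''} = s^2 Y - s·y(0) - y'(0) and L{y'} = sY - y(0), with y(0) = -4, y'(0) = 0) turn the left side into (s^2 - 3*s + 9)Y - (-4*s + 12).
The right side is L{e^(-8*t)} = 1/(s + 8).
So (s^2 - 3*s + 9)Y = 1/(s + 8) + (-4*s + 12).
Isolate Y and clear denominators.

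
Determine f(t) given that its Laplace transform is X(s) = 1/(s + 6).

Since L{e^(-6t)} = 1/(s + 6), the inverse is e^(-6*t).

f(t) = exp(-6*t)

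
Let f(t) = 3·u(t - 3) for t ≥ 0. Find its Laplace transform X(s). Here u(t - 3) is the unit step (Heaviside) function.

X(s) = 3*exp(-3*s)/s

By the second shifting theorem, L{u(t - c)·g(t - c)} = e^(-cs)·G(s) with c = 3 and G(s) = L{g(t)}.
L{3} = 3/s.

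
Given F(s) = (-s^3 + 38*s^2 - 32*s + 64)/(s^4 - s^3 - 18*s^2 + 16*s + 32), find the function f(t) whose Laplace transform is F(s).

f(t) = 6*exp(4*t) - 4*exp(2*t) + 3*exp(-t) - 6*exp(-4*t)

Factor the denominator: s^4 - s^3 - 18*s^2 + 16*s + 32 = (s - 4)*(s - 2)*(s + 1)*(s + 4).
Partial fraction decomposition gives [-4/(s - 2)] + [3/(s + 1)] + [-6/(s + 4)] + [6/(s - 4)].
Invert each term: -4/(s - 2) ↔ -4e^(2t); 3/(s + 1) ↔ 3e^(-t); -6/(s + 4) ↔ -6e^(-4t); 6/(s - 4) ↔ 6e^(4t).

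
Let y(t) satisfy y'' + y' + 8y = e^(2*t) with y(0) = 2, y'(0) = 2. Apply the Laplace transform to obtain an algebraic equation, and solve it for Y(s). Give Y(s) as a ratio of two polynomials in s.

Transform both sides with L{·}.
With L{y''} = s^2 Y - s·y(0) - y'(0) and L{y'} = sY - y(0), with y(0) = 2, y'(0) = 2: the LHS transforms to (s^2 + s + 8)Y - (2*s + 4).
The right side is L{e^(2*t)} = 1/(s - 2).
So (s^2 + s + 8)Y = 1/(s - 2) + (2*s + 4).
Solve for Y(s) and write it as one ratio of polynomials.

Y(s) = (2*s^2 - 7)/(s^3 - s^2 + 6*s - 16)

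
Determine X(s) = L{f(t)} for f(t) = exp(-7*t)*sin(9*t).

L{sin(9t)} = 9/(s^2 + 81).
By the first shifting theorem, multiplying by e^(-7t) replaces s with s + 7.

X(s) = 9/((s + 7)^2 + 81)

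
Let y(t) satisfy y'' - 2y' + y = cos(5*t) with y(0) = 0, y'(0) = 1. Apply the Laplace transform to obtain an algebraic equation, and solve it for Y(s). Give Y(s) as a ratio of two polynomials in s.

Y(s) = (s^2 + s + 25)/(s^4 - 2*s^3 + 26*s^2 - 50*s + 25)

Take the Laplace transform of both sides.
Using L{y''} = s^2 Y - s·y(0) - y'(0) and L{y'} = sY - y(0), with y(0) = 0, y'(0) = 1, the left side becomes (s^2 - 2*s + 1)Y - (1).
The right side is L{cos(5*t)} = s/(s^2 + 25).
So (s^2 - 2*s + 1)Y = s/(s^2 + 25) + (1).
Solve for Y(s) and write it as one ratio of polynomials.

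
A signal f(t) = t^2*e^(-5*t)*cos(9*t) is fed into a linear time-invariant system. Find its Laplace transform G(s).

G(s) = 2*(s + 5)*(s^2 + 10*s - 218)/(s^2 + 10*s + 106)^3

L{cos(9t)} = s/(s^2 + 81).
Multiplying by e^(-5t) shifts s → s + 5, so L{e^(-5*t)*cos(9*t)} = (s + 5)/((s + 5)^2 + 81).
Then apply L{t^2·g(t)} = (-1)^2 d^2/ds^2[H(s)] with H(s) = (s + 5)/((s + 5)^2 + 81):
differentiating 2 times and applying the sign gives 2*(s + 5)*(s^2 + 10*s - 218)/(s^2 + 10*s + 106)^3.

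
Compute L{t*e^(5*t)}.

L{t} = 1!/s^2 = 1/s^2.
By the first shifting theorem, multiplying by e^(5t) replaces s with s - 5.

(s - 5)^(-2)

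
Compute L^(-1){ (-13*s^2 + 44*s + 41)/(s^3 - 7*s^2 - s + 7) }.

Factor the denominator: s^3 - 7*s^2 - s + 7 = (s - 7)*(s - 1)*(s + 1).
Partial fraction decomposition gives [-6/(s - 1)] + [-1/(s + 1)] + [-6/(s - 7)].
Invert each term: -6/(s - 1) ↔ -6e^(t); -1/(s + 1) ↔ -e^(-t); -6/(s - 7) ↔ -6e^(7t).

-6*exp(7*t) - 6*exp(t) - exp(-t)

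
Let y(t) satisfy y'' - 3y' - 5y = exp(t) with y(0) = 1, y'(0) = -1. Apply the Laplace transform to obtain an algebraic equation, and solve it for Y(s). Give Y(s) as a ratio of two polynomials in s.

Apply the Laplace transform to the equation.
With L{y''} = s^2 Y - s·y(0) - y'(0) and L{y'} = sY - y(0), with y(0) = 1, y'(0) = -1: the LHS transforms to (s^2 - 3*s - 5)Y - (s - 4).
The right side is L{exp(t)} = 1/(s - 1).
So (s^2 - 3*s - 5)Y = 1/(s - 1) + (s - 4).
Isolate Y and clear denominators.

Y(s) = (s^2 - 5*s + 5)/(s^3 - 4*s^2 - 2*s + 5)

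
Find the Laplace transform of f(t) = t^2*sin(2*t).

4*(3*s^2 - 4)/(s^2 + 4)^3

L{sin(2t)} = 2/(s^2 + 4).
Then apply L{t^2·g(t)} = (-1)^2 d^2/ds^2[G(s)] with G(s) = 2/(s^2 + 4):
differentiating 2 times and applying the sign gives 4*(3*s^2 - 4)/(s^2 + 4)^3.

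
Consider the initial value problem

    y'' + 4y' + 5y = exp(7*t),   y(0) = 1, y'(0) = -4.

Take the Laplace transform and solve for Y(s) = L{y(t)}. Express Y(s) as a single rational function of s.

Transform both sides with L{·}.
With L{y''} = s^2 Y - s·y(0) - y'(0) and L{y'} = sY - y(0), with y(0) = 1, y'(0) = -4: the LHS transforms to (s^2 + 4*s + 5)Y - (s).
The right side is L{exp(7*t)} = 1/(s - 7).
So (s^2 + 4*s + 5)Y = 1/(s - 7) + (s).
Divide through and combine into a single rational function.

Y(s) = (s^2 - 7*s + 1)/(s^3 - 3*s^2 - 23*s - 35)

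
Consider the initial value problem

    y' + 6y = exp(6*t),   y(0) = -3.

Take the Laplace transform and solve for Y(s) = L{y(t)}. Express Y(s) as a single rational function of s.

Y(s) = (-3*s + 19)/(s^2 - 36)

Laplace-transform each side.
The derivative rules (L{y'} = sY - y(0) = sY - (-3)) turn the left side into (s + 6)Y - (-3).
The right side is L{exp(6*t)} = 1/(s - 6).
So (s + 6)Y = 1/(s - 6) + (-3).
Divide through and combine into a single rational function.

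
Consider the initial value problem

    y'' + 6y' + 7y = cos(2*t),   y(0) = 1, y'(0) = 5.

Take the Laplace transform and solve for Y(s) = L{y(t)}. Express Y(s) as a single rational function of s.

Laplace-transform each side.
The derivative rules (L{y''} = s^2 Y - s·y(0) - y'(0) and L{y'} = sY - y(0), with y(0) = 1, y'(0) = 5) turn the left side into (s^2 + 6*s + 7)Y - (s + 11).
The right side is L{cos(2*t)} = s/(s^2 + 4).
So (s^2 + 6*s + 7)Y = s/(s^2 + 4) + (s + 11).
Isolate Y and clear denominators.

Y(s) = (s^3 + 11*s^2 + 5*s + 44)/(s^4 + 6*s^3 + 11*s^2 + 24*s + 28)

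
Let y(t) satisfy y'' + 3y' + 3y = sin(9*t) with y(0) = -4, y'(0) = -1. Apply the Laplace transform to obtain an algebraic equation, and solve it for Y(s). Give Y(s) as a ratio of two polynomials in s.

Laplace-transform each side.
Using L{y''} = s^2 Y - s·y(0) - y'(0) and L{y'} = sY - y(0), with y(0) = -4, y'(0) = -1, the left side becomes (s^2 + 3*s + 3)Y - (-4*s - 13).
The right side is L{sin(9*t)} = 9/(s^2 + 81).
So (s^2 + 3*s + 3)Y = 9/(s^2 + 81) + (-4*s - 13).
Solve for Y(s) and write it as one ratio of polynomials.

Y(s) = (-4*s^3 - 13*s^2 - 324*s - 1044)/(s^4 + 3*s^3 + 84*s^2 + 243*s + 243)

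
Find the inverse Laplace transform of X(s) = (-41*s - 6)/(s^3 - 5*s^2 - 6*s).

-6*exp(6*t) + 1 + 5*exp(-t)

Factor the denominator: s^3 - 5*s^2 - 6*s = s*(s - 6)*(s + 1).
Partial fraction decomposition gives [-6/(s - 6)] + [5/(s + 1)] + [1/s].
Invert each term: -6/(s - 6) ↔ -6e^(6t); 5/(s + 1) ↔ 5e^(-t); 1/(s - 0) ↔ e^(0t).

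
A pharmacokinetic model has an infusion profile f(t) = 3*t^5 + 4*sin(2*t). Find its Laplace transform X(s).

X(s) = 8/(s^2 + 4) + 360/s^6

Apply the Laplace transform termwise.
(4)·[L{sin(2t)} = 2/(s^2 + 4)]; (3)·[L{t^5} = 5!/s^6 = 120/s^6].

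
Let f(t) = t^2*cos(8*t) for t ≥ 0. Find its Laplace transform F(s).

F(s) = 2*s*(s^2 - 192)/(s^2 + 64)^3

L{cos(8t)} = s/(s^2 + 64).
Then apply L{t^2·g(t)} = (-1)^2 d^2/ds^2[G(s)] with G(s) = s/(s^2 + 64):
differentiating 2 times and applying the sign gives 2*s*(s^2 - 192)/(s^2 + 64)^3.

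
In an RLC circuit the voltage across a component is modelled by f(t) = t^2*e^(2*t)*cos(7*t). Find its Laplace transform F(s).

L{cos(7t)} = s/(s^2 + 49).
Multiplying by e^(2t) shifts s → s - 2, so L{e^(2*t)*cos(7*t)} = (s - 2)/((s - 2)^2 + 49).
Then apply L{t^2·g(t)} = (-1)^2 d^2/ds^2[G(s)] with G(s) = (s - 2)/((s - 2)^2 + 49):
differentiating 2 times and applying the sign gives 2*(s - 2)*(s^2 - 4*s - 143)/(s^2 - 4*s + 53)^3.

F(s) = 2*(s - 2)*(s^2 - 4*s - 143)/(s^2 - 4*s + 53)^3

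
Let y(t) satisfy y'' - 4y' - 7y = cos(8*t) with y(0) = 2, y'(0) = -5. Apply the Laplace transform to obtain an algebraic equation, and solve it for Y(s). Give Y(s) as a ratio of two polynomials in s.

Take the Laplace transform of both sides.
Using L{y''} = s^2 Y - s·y(0) - y'(0) and L{y'} = sY - y(0), with y(0) = 2, y'(0) = -5, the left side becomes (s^2 - 4*s - 7)Y - (2*s - 13).
The right side is L{cos(8*t)} = s/(s^2 + 64).
So (s^2 - 4*s - 7)Y = s/(s^2 + 64) + (2*s - 13).
Solve for Y(s) and write it as one ratio of polynomials.

Y(s) = (2*s^3 - 13*s^2 + 129*s - 832)/(s^4 - 4*s^3 + 57*s^2 - 256*s - 448)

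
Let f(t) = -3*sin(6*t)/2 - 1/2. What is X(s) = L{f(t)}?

X(s) = -9/(s^2 + 36) - 1/(2*s)

By linearity of the Laplace transform, transform each term separately.
(-3/2)·[L{sin(6t)} = 6/(s^2 + 36)]; L{-1/2} = (-1/2)/s.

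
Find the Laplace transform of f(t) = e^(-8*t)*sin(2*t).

2/((s + 8)^2 + 4)

L{sin(2t)} = 2/(s^2 + 4).
By the first shifting theorem, multiplying by e^(-8t) replaces s with s + 8.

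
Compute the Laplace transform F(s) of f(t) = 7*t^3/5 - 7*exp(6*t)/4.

F(s) = -7/(4*(s - 6)) + 42/(5*s^4)

The transform is linear, so treat each term independently.
(7/5)·[L{t^3} = 3!/s^4 = 6/s^4]; (-7/4)·[L{e^(6t)} = 1/(s - 6)].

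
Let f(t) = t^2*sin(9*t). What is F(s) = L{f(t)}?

L{sin(9t)} = 9/(s^2 + 81).
Then apply L{t^2·g(t)} = (-1)^2 d^2/ds^2[G(s)] with G(s) = 9/(s^2 + 81):
differentiating 2 times and applying the sign gives 54*(s^2 - 27)/(s^2 + 81)^3.

F(s) = 54*(s^2 - 27)/(s^2 + 81)^3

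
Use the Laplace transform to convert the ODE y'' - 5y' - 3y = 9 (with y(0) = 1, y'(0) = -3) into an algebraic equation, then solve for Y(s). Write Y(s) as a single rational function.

Laplace-transform each side.
The derivative rules (L{y''} = s^2 Y - s·y(0) - y'(0) and L{y'} = sY - y(0), with y(0) = 1, y'(0) = -3) turn the left side into (s^2 - 5*s - 3)Y - (s - 8).
The right side is L{9} = 9/s.
So (s^2 - 5*s - 3)Y = 9/s + (s - 8).
Divide through and combine into a single rational function.

Y(s) = (s^2 - 8*s + 9)/(s^3 - 5*s^2 - 3*s)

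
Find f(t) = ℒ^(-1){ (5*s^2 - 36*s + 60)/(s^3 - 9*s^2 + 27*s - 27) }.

f(t) = -3*t^2*exp(3*t)/2 - 6*t*exp(3*t) + 5*exp(3*t)

Factor the denominator: s^3 - 9*s^2 + 27*s - 27 = (s - 3)^3.
Partial fraction decomposition gives [5/(s - 3)] + [-6/(s - 3)^2] + [-3/(s - 3)^3].
Invert each term: 5/(s - 3) ↔ 5e^(3t); -6/(s - 3)^2 ↔ -6t·e^(3t); -3/(s - 3)^3 ↔ (-3/2)t^2·e^(3t).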